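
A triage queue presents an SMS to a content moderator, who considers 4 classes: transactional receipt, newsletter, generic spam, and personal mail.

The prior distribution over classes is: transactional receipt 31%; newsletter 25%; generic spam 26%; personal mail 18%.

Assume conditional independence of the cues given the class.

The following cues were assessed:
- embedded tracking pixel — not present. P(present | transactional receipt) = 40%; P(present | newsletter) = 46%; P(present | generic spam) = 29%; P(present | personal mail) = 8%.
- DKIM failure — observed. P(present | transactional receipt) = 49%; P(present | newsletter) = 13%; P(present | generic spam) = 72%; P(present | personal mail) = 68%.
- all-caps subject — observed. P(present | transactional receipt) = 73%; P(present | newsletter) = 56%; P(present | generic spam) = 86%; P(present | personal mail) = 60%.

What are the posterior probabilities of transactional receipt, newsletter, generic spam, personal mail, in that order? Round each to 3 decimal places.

0.258, 0.038, 0.443, 0.262

For each hypothesis, the unnormalized posterior weight is prior × product of the cue likelihoods (using 1 − P(present | H) for each absent cue):
  transactional receipt: 0.31 × (1 − 0.40) × 0.49 × 0.73 = 0.066532
  newsletter: 0.25 × (1 − 0.46) × 0.13 × 0.56 = 0.009828
  generic spam: 0.26 × (1 − 0.29) × 0.72 × 0.86 = 0.1143
  personal mail: 0.18 × (1 − 0.08) × 0.68 × 0.60 = 0.067565
The unnormalized weights sum to 0.25823.
P(transactional receipt | evidence) = 0.066532 / 0.25823 ≈ 0.258
P(newsletter | evidence) = 0.009828 / 0.25823 ≈ 0.038
P(generic spam | evidence) = 0.1143 / 0.25823 ≈ 0.443
P(personal mail | evidence) = 0.067565 / 0.25823 ≈ 0.262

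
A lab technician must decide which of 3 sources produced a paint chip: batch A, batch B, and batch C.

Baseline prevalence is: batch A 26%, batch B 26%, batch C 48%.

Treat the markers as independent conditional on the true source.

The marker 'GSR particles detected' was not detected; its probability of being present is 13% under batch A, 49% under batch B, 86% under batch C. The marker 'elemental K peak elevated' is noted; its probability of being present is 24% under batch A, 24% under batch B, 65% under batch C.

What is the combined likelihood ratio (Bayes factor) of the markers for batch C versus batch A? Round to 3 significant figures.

Take the product of per-marker likelihoods under each hypothesis (using 1 − P(present | H) for each absent marker), then divide.
  batch C: (1 − 0.86) × 0.65 = 0.091
  batch A: (1 − 0.13) × 0.24 = 0.2088
Bayes factor = 0.091 / 0.2088 ≈ 0.436

0.436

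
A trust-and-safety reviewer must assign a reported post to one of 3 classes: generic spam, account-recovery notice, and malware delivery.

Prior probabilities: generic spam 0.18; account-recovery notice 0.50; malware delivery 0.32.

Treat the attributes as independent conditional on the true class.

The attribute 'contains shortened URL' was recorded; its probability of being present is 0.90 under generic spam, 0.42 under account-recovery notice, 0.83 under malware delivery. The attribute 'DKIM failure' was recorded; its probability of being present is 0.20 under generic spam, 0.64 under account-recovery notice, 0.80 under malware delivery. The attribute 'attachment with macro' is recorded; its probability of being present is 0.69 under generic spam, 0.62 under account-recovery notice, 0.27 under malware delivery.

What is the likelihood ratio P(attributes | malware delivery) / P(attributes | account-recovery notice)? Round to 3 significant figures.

1.08

Joint likelihood of the attribute pattern under each hypothesis:
  malware delivery: 0.83 × 0.80 × 0.27 = 0.17928
  account-recovery notice: 0.42 × 0.64 × 0.62 = 0.16666
Bayes factor = 0.17928 / 0.16666 ≈ 1.08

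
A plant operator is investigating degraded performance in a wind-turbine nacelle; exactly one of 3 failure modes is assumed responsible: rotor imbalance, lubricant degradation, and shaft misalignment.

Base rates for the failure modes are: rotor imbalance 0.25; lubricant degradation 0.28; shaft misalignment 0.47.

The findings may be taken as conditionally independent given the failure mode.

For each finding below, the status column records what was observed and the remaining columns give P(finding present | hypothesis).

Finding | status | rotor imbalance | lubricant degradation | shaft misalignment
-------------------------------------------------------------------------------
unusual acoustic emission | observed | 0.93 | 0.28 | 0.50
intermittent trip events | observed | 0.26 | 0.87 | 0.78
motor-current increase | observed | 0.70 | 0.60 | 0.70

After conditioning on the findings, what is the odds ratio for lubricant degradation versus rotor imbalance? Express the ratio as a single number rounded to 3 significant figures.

Unnormalized posterior weight (prior times the finding likelihoods) for each of the two hypotheses:
  lubricant degradation: 0.28 × 0.28 × 0.87 × 0.60 = 0.040925
  rotor imbalance: 0.25 × 0.93 × 0.26 × 0.70 = 0.042315
Posterior odds = 0.040925 / 0.042315 ≈ 0.967.

0.967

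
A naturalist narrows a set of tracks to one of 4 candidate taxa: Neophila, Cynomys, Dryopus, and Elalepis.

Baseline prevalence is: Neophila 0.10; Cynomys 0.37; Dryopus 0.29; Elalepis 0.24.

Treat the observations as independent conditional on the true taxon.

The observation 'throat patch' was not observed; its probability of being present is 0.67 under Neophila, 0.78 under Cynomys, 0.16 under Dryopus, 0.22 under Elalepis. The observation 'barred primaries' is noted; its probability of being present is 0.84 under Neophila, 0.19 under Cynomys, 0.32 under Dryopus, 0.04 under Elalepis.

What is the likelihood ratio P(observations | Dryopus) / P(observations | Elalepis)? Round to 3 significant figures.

8.62

The Bayes factor is the ratio of the joint likelihoods of the evidence pattern under the two hypotheses (using 1 − P(present | H) for each absent observation).
  Dryopus: (1 − 0.16) × 0.32 = 0.2688
  Elalepis: (1 − 0.22) × 0.04 = 0.0312
Bayes factor = 0.2688 / 0.0312 ≈ 8.62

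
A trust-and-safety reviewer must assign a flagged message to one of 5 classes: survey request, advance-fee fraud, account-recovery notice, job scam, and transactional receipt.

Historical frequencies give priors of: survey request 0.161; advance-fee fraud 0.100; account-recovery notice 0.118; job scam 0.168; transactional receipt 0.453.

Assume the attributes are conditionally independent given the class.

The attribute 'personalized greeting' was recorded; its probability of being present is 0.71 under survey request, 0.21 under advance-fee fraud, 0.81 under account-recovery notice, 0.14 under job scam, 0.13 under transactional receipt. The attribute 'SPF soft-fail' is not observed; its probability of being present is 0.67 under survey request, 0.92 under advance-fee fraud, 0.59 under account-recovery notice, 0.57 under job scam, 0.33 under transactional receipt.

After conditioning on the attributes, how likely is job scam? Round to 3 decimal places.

0.079

Multiply each prior by the joint likelihood of the attribute pattern (using 1 − P(present | H) for each absent attribute):
  survey request: 0.161 × 0.71 × (1 − 0.67) = 0.037722
  advance-fee fraud: 0.100 × 0.21 × (1 − 0.92) = 0.00168
  account-recovery notice: 0.118 × 0.81 × (1 − 0.59) = 0.039188
  job scam: 0.168 × 0.14 × (1 − 0.57) = 0.010114
  transactional receipt: 0.453 × 0.13 × (1 − 0.33) = 0.039456
Normalizing constant Z = 0.037722 + 0.00168 + 0.039188 + 0.010114 + 0.039456 = 0.12816.
P(job scam | evidence) = 0.010114 / 0.12816 ≈ 0.079.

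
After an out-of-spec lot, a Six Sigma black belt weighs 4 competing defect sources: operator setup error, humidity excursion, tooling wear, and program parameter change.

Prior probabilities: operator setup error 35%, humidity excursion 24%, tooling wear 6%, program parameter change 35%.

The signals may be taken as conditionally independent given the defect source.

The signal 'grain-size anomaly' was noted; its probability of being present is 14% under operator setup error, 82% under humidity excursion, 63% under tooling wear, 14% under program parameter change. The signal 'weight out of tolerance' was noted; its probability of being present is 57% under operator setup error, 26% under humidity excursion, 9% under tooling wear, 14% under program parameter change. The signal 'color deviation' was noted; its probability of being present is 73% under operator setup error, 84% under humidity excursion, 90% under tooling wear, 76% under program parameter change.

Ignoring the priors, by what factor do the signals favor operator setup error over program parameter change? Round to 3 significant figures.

Take the product of per-signal likelihoods under each hypothesis, then divide.
  operator setup error: 0.14 × 0.57 × 0.73 = 0.058254
  program parameter change: 0.14 × 0.14 × 0.76 = 0.014896
Bayes factor = 0.058254 / 0.014896 ≈ 3.91

3.91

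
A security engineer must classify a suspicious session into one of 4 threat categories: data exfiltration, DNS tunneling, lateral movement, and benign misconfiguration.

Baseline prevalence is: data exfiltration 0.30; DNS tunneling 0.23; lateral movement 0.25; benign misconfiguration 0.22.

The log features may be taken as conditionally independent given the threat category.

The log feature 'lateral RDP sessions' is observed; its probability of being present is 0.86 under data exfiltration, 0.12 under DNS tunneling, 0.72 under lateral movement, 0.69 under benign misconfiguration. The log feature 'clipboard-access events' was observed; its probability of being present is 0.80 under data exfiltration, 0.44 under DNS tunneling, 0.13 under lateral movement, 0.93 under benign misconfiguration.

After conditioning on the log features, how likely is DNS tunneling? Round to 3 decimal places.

0.032

For each hypothesis, the unnormalized posterior weight is prior × product of the log feature likelihoods:
  data exfiltration: 0.30 × 0.86 × 0.80 = 0.2064
  DNS tunneling: 0.23 × 0.12 × 0.44 = 0.012144
  lateral movement: 0.25 × 0.72 × 0.13 = 0.0234
  benign misconfiguration: 0.22 × 0.69 × 0.93 = 0.14117
Marginal likelihood of the evidence = 0.38312.
P(DNS tunneling | evidence) = 0.012144 / 0.38312 ≈ 0.032.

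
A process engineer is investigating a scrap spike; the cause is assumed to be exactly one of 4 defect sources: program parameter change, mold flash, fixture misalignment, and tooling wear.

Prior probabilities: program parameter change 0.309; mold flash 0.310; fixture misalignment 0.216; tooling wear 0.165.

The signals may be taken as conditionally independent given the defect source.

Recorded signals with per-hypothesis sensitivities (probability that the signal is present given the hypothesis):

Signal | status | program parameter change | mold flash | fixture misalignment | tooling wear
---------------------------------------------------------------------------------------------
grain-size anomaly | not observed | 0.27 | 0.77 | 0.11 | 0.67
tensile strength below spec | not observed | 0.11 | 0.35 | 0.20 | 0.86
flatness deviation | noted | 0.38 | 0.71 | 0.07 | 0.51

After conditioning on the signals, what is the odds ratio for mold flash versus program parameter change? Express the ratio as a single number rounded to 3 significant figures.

0.431

Posterior odds equal prior odds times the likelihood ratio; only the two competing hypotheses matter (using 1 − P(present | H) for each absent signal).
  mold flash: 0.310 × (1 − 0.77) × (1 − 0.35) × 0.71 = 0.032905
  program parameter change: 0.309 × (1 − 0.27) × (1 − 0.11) × 0.38 = 0.076288
Posterior odds = 0.032905 / 0.076288 ≈ 0.431.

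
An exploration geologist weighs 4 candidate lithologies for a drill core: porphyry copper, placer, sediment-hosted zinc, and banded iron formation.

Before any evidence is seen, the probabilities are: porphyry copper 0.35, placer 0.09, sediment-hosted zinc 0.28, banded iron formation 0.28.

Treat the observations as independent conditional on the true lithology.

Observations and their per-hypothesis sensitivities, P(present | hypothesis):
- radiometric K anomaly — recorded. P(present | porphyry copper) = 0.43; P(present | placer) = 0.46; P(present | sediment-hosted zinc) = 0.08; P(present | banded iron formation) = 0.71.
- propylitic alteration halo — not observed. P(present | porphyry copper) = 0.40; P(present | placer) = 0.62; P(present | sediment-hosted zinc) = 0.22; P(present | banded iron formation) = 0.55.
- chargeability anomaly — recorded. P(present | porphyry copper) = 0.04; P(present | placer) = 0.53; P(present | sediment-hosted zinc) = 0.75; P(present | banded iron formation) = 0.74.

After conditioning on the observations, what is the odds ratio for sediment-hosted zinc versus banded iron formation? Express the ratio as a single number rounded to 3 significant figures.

The normalizing constant cancels in an odds ratio, so compute prior × likelihood for the two hypotheses only (using 1 − P(present | H) for each absent observation):
  sediment-hosted zinc: 0.28 × 0.08 × (1 − 0.22) × 0.75 = 0.013104
  banded iron formation: 0.28 × 0.71 × (1 − 0.55) × 0.74 = 0.0662
Posterior odds = 0.013104 / 0.0662 ≈ 0.198.

0.198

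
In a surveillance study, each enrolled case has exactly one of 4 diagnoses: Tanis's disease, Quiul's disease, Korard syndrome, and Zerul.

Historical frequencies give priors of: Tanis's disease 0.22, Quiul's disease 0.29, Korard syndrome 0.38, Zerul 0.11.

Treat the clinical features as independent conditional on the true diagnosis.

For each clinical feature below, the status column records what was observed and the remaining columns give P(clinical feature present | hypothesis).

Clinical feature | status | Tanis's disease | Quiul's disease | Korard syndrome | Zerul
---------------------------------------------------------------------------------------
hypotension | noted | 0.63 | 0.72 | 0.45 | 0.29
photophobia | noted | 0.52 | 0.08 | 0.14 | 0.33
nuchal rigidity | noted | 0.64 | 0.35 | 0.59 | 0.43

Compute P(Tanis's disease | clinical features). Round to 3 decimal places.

For each hypothesis, the unnormalized posterior weight is prior × product of the clinical feature likelihoods:
  Tanis's disease: 0.22 × 0.63 × 0.52 × 0.64 = 0.046126
  Quiul's disease: 0.29 × 0.72 × 0.08 × 0.35 = 0.0058464
  Korard syndrome: 0.38 × 0.45 × 0.14 × 0.59 = 0.014125
  Zerul: 0.11 × 0.29 × 0.33 × 0.43 = 0.0045266
Marginal likelihood of the evidence = 0.070624.
P(Tanis's disease | evidence) = 0.046126 / 0.070624 ≈ 0.653.

0.653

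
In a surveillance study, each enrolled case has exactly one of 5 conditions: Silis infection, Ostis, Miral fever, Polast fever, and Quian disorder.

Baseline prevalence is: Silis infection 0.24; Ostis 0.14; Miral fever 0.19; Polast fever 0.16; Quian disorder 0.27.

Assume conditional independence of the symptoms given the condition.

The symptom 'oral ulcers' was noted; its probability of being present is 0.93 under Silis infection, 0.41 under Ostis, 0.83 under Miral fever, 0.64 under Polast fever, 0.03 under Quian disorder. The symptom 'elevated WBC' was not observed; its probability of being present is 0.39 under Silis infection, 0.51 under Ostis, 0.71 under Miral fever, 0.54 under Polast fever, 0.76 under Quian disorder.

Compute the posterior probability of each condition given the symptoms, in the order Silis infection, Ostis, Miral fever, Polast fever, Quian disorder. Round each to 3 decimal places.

0.526, 0.109, 0.177, 0.182, 0.008

Multiply each prior by the joint likelihood of the symptom pattern (using 1 − P(present | H) for each absent symptom):
  Silis infection: 0.24 × 0.93 × (1 − 0.39) = 0.13615
  Ostis: 0.14 × 0.41 × (1 − 0.51) = 0.028126
  Miral fever: 0.19 × 0.83 × (1 − 0.71) = 0.045733
  Polast fever: 0.16 × 0.64 × (1 − 0.54) = 0.047104
  Quian disorder: 0.27 × 0.03 × (1 − 0.76) = 0.001944
Normalizing constant Z = 0.13615 + 0.028126 + 0.045733 + 0.047104 + 0.001944 = 0.25906.
P(Silis infection | evidence) = 0.13615 / 0.25906 ≈ 0.526
P(Ostis | evidence) = 0.028126 / 0.25906 ≈ 0.109
P(Miral fever | evidence) = 0.045733 / 0.25906 ≈ 0.177
P(Polast fever | evidence) = 0.047104 / 0.25906 ≈ 0.182
P(Quian disorder | evidence) = 0.001944 / 0.25906 ≈ 0.008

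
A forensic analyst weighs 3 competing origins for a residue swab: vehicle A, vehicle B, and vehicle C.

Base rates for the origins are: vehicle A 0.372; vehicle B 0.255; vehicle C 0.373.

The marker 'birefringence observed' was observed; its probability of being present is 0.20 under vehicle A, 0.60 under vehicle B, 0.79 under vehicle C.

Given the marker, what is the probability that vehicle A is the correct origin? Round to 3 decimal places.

0.143

By Bayes' rule, the unnormalized weight for each hypothesis is prior × likelihood:
  vehicle A: 0.372 × 0.20 = 0.0744
  vehicle B: 0.255 × 0.60 = 0.153
  vehicle C: 0.373 × 0.79 = 0.29467
The unnormalized weights sum to 0.52207.
P(vehicle A | evidence) = 0.0744 / 0.52207 ≈ 0.143.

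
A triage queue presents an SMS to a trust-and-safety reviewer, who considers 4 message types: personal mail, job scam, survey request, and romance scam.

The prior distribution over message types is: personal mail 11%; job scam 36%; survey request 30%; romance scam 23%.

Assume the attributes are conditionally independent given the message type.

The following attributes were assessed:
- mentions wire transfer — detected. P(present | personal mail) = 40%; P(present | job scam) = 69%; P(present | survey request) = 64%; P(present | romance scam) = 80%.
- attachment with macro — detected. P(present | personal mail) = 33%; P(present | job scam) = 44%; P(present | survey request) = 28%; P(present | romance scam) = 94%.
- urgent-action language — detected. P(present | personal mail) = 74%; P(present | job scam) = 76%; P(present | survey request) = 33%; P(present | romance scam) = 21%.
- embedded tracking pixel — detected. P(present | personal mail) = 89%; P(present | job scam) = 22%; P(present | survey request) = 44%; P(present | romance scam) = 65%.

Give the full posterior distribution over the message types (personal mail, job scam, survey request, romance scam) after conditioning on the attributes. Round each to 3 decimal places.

By Bayes' rule with conditional independence, the unnormalized weight for each hypothesis is prior × ∏ likelihoods:
  personal mail: 0.11 × 0.40 × 0.33 × 0.74 × 0.89 = 0.0095629
  job scam: 0.36 × 0.69 × 0.44 × 0.76 × 0.22 = 0.018274
  survey request: 0.30 × 0.64 × 0.28 × 0.33 × 0.44 = 0.007806
  romance scam: 0.23 × 0.80 × 0.94 × 0.21 × 0.65 = 0.023609
Marginal likelihood of the evidence = 0.059252.
P(personal mail | evidence) = 0.0095629 / 0.059252 ≈ 0.161
P(job scam | evidence) = 0.018274 / 0.059252 ≈ 0.308
P(survey request | evidence) = 0.007806 / 0.059252 ≈ 0.132
P(romance scam | evidence) = 0.023609 / 0.059252 ≈ 0.398

0.161, 0.308, 0.132, 0.398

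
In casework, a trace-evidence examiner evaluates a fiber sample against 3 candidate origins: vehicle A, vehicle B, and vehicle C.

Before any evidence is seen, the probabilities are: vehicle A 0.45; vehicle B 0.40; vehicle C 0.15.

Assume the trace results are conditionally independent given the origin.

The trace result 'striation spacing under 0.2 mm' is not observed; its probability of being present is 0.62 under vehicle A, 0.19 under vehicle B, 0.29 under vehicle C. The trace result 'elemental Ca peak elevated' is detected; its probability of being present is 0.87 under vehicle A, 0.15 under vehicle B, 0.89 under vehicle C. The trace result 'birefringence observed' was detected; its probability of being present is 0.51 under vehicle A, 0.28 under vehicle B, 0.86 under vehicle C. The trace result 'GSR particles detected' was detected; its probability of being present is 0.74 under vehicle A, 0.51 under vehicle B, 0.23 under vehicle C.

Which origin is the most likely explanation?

By Bayes' rule with conditional independence, the unnormalized weight for each hypothesis is prior × ∏ likelihoods (using 1 − P(present | H) for each absent trace result):
  vehicle A: 0.45 × (1 − 0.62) × 0.87 × 0.51 × 0.74 = 0.056146
  vehicle B: 0.40 × (1 − 0.19) × 0.15 × 0.28 × 0.51 = 0.0069401
  vehicle C: 0.15 × (1 − 0.29) × 0.89 × 0.86 × 0.23 = 0.018748
Marginal likelihood of the evidence = 0.081834.
P(vehicle A | evidence) ≈ 0.056146 / 0.081834 ≈ 0.686
P(vehicle B | evidence) ≈ 0.0069401 / 0.081834 ≈ 0.085
P(vehicle C | evidence) ≈ 0.018748 / 0.081834 ≈ 0.229
The largest is 0.686, so vehicle A is most probable.

vehicle A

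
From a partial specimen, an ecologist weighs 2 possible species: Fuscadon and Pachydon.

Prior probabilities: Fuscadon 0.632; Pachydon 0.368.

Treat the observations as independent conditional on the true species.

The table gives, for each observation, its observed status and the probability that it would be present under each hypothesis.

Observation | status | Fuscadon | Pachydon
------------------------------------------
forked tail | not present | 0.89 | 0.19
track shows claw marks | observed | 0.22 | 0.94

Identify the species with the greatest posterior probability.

Multiply each prior by the joint likelihood of the evidence pattern (using 1 − P(present | H) for each absent observation):
  Fuscadon: 0.632 × (1 − 0.89) × 0.22 = 0.015294
  Pachydon: 0.368 × (1 − 0.19) × 0.94 = 0.2802
Marginal likelihood of the evidence = 0.29549.
P(Fuscadon | evidence) ≈ 0.015294 / 0.29549 ≈ 0.052
P(Pachydon | evidence) ≈ 0.2802 / 0.29549 ≈ 0.948
The largest is 0.948, so Pachydon is most probable.

Pachydon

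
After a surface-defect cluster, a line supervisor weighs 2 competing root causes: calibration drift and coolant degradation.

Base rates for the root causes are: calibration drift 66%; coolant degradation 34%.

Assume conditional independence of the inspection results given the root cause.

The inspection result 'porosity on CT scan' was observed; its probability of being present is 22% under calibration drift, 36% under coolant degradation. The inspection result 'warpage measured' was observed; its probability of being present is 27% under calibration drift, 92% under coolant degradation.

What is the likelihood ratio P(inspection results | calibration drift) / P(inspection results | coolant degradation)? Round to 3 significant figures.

0.179

The Bayes factor is the ratio of the joint likelihoods of the inspection result pattern under the two hypotheses.
  calibration drift: 0.22 × 0.27 = 0.0594
  coolant degradation: 0.36 × 0.92 = 0.3312
Bayes factor = 0.0594 / 0.3312 ≈ 0.179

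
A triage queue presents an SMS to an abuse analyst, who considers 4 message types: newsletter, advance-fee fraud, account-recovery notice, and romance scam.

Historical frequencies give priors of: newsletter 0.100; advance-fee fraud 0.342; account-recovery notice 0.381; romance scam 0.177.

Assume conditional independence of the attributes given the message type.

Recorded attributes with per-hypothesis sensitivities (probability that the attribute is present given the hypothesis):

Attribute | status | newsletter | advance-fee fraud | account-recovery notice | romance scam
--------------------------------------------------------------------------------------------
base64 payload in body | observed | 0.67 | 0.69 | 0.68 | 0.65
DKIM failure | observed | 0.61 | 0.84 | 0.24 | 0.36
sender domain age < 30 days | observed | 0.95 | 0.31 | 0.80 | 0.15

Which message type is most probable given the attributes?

advance-fee fraud

For each hypothesis, the unnormalized posterior weight is prior × product of the attribute likelihoods:
  newsletter: 0.100 × 0.67 × 0.61 × 0.95 = 0.038826
  advance-fee fraud: 0.342 × 0.69 × 0.84 × 0.31 = 0.061449
  account-recovery notice: 0.381 × 0.68 × 0.24 × 0.80 = 0.049743
  romance scam: 0.177 × 0.65 × 0.36 × 0.15 = 0.0062127
Normalizing constant Z = 0.038826 + 0.061449 + 0.049743 + 0.0062127 = 0.15623.
P(newsletter | evidence) ≈ 0.038826 / 0.15623 ≈ 0.249
P(advance-fee fraud | evidence) ≈ 0.061449 / 0.15623 ≈ 0.393
P(account-recovery notice | evidence) ≈ 0.049743 / 0.15623 ≈ 0.318
P(romance scam | evidence) ≈ 0.0062127 / 0.15623 ≈ 0.040
The largest is 0.393, so advance-fee fraud is most probable.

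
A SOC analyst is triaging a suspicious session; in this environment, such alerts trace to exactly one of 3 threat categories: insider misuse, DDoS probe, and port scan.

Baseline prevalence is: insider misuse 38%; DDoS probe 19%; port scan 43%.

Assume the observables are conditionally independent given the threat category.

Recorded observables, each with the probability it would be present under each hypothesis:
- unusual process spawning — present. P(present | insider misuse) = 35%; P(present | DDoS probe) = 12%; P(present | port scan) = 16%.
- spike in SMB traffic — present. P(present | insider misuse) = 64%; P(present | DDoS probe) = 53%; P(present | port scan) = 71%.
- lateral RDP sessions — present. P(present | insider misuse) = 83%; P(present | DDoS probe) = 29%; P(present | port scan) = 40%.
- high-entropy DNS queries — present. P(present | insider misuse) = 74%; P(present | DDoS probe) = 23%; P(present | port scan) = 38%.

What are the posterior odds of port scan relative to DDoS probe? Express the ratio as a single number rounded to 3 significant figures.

9.21

Posterior odds equal prior odds times the likelihood ratio; only the two competing hypotheses matter.
  port scan: 0.43 × 0.16 × 0.71 × 0.40 × 0.38 = 0.0074249
  DDoS probe: 0.19 × 0.12 × 0.53 × 0.29 × 0.23 = 0.000806
Posterior odds = 0.0074249 / 0.000806 ≈ 9.21.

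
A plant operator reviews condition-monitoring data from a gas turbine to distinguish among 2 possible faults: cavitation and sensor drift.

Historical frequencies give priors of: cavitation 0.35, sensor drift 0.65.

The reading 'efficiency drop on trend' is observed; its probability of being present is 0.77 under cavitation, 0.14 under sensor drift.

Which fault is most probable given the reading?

cavitation

Multiply each prior by the likelihood of the reading:
  cavitation: 0.35 × 0.77 = 0.2695
  sensor drift: 0.65 × 0.14 = 0.091
The unnormalized weights sum to 0.3605.
P(cavitation | evidence) ≈ 0.2695 / 0.3605 ≈ 0.748
P(sensor drift | evidence) ≈ 0.091 / 0.3605 ≈ 0.252
The largest is 0.748, so cavitation is most probable.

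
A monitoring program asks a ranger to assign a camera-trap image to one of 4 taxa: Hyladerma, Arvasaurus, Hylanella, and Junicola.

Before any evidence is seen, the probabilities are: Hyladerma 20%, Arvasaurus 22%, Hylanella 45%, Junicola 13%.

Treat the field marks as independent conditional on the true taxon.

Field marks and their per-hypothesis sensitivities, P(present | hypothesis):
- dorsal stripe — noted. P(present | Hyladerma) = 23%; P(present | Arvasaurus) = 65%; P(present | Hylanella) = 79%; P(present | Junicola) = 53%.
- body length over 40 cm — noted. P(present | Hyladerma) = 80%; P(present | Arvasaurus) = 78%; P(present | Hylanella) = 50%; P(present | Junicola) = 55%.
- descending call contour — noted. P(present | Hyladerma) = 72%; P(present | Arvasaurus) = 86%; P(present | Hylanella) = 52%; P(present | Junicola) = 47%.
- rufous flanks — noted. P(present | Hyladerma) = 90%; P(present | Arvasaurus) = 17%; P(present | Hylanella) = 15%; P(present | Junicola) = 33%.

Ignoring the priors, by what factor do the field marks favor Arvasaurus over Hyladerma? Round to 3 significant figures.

0.622

Take the product of per-field mark likelihoods under each hypothesis, then divide.
  Arvasaurus: 0.65 × 0.78 × 0.86 × 0.17 = 0.074123
  Hyladerma: 0.23 × 0.80 × 0.72 × 0.90 = 0.11923
Bayes factor = 0.074123 / 0.11923 ≈ 0.622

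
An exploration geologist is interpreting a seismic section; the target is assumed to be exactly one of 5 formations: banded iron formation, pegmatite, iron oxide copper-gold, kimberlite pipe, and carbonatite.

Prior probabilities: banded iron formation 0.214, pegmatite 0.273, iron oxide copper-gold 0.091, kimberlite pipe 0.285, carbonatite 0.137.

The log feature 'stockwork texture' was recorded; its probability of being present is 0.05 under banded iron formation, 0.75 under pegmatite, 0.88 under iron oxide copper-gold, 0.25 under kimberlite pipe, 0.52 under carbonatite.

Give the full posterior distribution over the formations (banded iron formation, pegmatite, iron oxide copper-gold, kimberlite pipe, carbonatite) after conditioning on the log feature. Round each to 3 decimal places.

0.024, 0.467, 0.183, 0.163, 0.163

For each hypothesis, the unnormalized posterior weight is prior × likelihood:
  banded iron formation: 0.214 × 0.05 = 0.0107
  pegmatite: 0.273 × 0.75 = 0.20475
  iron oxide copper-gold: 0.091 × 0.88 = 0.08008
  kimberlite pipe: 0.285 × 0.25 = 0.07125
  carbonatite: 0.137 × 0.52 = 0.07124
The unnormalized weights sum to 0.43802.
P(banded iron formation | evidence) = 0.0107 / 0.43802 ≈ 0.024
P(pegmatite | evidence) = 0.20475 / 0.43802 ≈ 0.467
P(iron oxide copper-gold | evidence) = 0.08008 / 0.43802 ≈ 0.183
P(kimberlite pipe | evidence) = 0.07125 / 0.43802 ≈ 0.163
P(carbonatite | evidence) = 0.07124 / 0.43802 ≈ 0.163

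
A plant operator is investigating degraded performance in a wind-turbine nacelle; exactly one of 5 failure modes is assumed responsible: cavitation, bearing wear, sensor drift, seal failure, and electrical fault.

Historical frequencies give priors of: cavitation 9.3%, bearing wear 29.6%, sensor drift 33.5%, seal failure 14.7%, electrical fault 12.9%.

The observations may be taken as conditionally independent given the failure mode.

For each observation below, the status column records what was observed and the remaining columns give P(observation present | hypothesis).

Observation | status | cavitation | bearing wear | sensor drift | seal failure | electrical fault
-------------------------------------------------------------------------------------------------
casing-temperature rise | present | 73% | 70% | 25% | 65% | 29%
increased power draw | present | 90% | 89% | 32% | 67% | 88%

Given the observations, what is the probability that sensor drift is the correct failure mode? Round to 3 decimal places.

0.073

By Bayes' rule with conditional independence, the unnormalized weight for each hypothesis is prior × ∏ likelihoods:
  cavitation: 0.093 × 0.73 × 0.90 = 0.061101
  bearing wear: 0.296 × 0.70 × 0.89 = 0.18441
  sensor drift: 0.335 × 0.25 × 0.32 = 0.0268
  seal failure: 0.147 × 0.65 × 0.67 = 0.064019
  electrical fault: 0.129 × 0.29 × 0.88 = 0.032921
Normalizing constant Z = 0.061101 + 0.18441 + 0.0268 + 0.064019 + 0.032921 = 0.36925.
P(sensor drift | evidence) = 0.0268 / 0.36925 ≈ 0.073.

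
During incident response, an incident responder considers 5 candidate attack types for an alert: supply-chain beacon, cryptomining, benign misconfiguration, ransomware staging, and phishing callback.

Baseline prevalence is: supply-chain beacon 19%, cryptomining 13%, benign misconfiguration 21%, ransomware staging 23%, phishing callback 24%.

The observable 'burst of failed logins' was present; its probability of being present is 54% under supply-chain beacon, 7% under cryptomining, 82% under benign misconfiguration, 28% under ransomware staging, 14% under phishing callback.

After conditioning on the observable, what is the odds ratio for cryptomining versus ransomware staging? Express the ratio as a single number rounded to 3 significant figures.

The normalizing constant cancels in an odds ratio, so compute prior × likelihood for the two hypotheses only:
  cryptomining: 0.13 × 0.07 = 0.0091
  ransomware staging: 0.23 × 0.28 = 0.0644
Odds(cryptomining : ransomware staging) = 0.0091 / 0.0644 ≈ 0.141.

0.141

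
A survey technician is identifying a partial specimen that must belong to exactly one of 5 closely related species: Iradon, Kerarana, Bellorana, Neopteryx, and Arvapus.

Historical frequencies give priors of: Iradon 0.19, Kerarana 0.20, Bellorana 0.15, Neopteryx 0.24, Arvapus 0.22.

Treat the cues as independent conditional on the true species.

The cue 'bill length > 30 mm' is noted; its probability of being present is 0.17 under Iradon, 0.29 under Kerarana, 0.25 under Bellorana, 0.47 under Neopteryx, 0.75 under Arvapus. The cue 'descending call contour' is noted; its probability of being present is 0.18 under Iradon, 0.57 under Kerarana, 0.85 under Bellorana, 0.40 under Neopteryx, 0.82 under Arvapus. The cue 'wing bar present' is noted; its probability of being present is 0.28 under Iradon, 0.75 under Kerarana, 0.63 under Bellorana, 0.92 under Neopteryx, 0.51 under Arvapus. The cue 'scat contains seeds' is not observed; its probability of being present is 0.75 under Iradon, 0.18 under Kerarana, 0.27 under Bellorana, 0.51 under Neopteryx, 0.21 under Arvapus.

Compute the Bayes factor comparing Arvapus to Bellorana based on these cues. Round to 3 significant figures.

Take the product of per-cue likelihoods under each hypothesis (using 1 − P(present | H) for each absent cue), then divide.
  Arvapus: 0.75 × 0.82 × 0.51 × (1 − 0.21) = 0.24778
  Bellorana: 0.25 × 0.85 × 0.63 × (1 − 0.27) = 0.097729
Bayes factor = 0.24778 / 0.097729 ≈ 2.54

2.54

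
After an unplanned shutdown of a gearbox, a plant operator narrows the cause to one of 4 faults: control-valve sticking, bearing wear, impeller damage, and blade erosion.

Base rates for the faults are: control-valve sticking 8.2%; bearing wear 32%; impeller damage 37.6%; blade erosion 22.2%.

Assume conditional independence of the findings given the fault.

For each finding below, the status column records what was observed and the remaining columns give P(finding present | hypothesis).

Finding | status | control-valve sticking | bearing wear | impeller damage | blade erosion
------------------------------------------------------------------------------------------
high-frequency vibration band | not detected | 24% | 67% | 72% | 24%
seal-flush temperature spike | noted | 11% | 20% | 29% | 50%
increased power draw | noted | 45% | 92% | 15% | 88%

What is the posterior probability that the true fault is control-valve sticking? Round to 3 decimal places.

For each hypothesis, the unnormalized posterior weight is prior × product of the finding likelihoods (using 1 − P(present | H) for each absent finding):
  control-valve sticking: 0.082 × (1 − 0.24) × 0.11 × 0.45 = 0.0030848
  bearing wear: 0.320 × (1 − 0.67) × 0.20 × 0.92 = 0.01943
  impeller damage: 0.376 × (1 − 0.72) × 0.29 × 0.15 = 0.0045797
  blade erosion: 0.222 × (1 − 0.24) × 0.50 × 0.88 = 0.074237
Normalizing constant Z = 0.0030848 + 0.01943 + 0.0045797 + 0.074237 = 0.10133.
P(control-valve sticking | evidence) = 0.0030848 / 0.10133 ≈ 0.030.

0.030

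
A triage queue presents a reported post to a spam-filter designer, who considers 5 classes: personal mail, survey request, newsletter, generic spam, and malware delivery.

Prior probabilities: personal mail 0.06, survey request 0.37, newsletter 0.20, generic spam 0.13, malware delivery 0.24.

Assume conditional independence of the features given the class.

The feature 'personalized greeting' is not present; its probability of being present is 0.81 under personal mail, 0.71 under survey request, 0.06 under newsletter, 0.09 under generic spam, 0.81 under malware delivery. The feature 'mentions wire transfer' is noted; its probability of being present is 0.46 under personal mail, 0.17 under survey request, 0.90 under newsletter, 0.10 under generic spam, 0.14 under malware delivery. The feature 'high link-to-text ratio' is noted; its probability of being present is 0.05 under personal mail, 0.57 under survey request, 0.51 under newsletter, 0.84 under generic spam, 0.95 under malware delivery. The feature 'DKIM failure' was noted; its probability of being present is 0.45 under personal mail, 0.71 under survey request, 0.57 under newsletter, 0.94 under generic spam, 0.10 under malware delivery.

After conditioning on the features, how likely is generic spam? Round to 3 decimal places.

Multiply each prior by the joint likelihood of the feature pattern (using 1 − P(present | H) for each absent feature):
  personal mail: 0.06 × (1 − 0.81) × 0.46 × 0.05 × 0.45 = 0.00011799
  survey request: 0.37 × (1 − 0.71) × 0.17 × 0.57 × 0.71 = 0.0073821
  newsletter: 0.20 × (1 − 0.06) × 0.90 × 0.51 × 0.57 = 0.049186
  generic spam: 0.13 × (1 − 0.09) × 0.10 × 0.84 × 0.94 = 0.009341
  malware delivery: 0.24 × (1 − 0.81) × 0.14 × 0.95 × 0.10 = 0.00060648
Normalizing constant Z = 0.00011799 + 0.0073821 + 0.049186 + 0.009341 + 0.00060648 = 0.066634.
P(generic spam | evidence) = 0.009341 / 0.066634 ≈ 0.140.

0.140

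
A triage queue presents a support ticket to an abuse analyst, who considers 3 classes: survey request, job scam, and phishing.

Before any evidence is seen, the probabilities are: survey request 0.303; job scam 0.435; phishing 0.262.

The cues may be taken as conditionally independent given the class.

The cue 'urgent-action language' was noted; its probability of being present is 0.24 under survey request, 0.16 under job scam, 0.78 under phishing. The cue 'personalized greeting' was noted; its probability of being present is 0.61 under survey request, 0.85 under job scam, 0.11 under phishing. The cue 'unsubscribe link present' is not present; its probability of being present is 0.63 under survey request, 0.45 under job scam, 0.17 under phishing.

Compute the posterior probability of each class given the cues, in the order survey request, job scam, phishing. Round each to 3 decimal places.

0.243, 0.481, 0.276

Multiply each prior by the joint likelihood of the cue pattern (using 1 − P(present | H) for each absent cue):
  survey request: 0.303 × 0.24 × 0.61 × (1 − 0.63) = 0.016413
  job scam: 0.435 × 0.16 × 0.85 × (1 − 0.45) = 0.032538
  phishing: 0.262 × 0.78 × 0.11 × (1 − 0.17) = 0.018658
Normalizing constant Z = 0.016413 + 0.032538 + 0.018658 = 0.067609.
P(survey request | evidence) = 0.016413 / 0.067609 ≈ 0.243
P(job scam | evidence) = 0.032538 / 0.067609 ≈ 0.481
P(phishing | evidence) = 0.018658 / 0.067609 ≈ 0.276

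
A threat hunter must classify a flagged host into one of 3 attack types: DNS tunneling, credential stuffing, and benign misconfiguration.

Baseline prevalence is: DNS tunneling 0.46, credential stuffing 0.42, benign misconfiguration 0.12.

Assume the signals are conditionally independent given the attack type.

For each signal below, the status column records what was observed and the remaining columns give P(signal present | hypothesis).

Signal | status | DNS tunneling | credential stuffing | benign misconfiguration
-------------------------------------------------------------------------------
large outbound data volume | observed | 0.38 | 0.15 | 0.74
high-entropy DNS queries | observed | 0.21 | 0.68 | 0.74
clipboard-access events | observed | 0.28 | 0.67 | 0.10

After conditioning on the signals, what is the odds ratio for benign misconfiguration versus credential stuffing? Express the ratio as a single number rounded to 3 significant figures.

0.229

Posterior odds equal prior odds times the likelihood ratio; only the two competing hypotheses matter.
  benign misconfiguration: 0.12 × 0.74 × 0.74 × 0.10 = 0.0065712
  credential stuffing: 0.42 × 0.15 × 0.68 × 0.67 = 0.028703
Posterior odds = 0.0065712 / 0.028703 ≈ 0.229.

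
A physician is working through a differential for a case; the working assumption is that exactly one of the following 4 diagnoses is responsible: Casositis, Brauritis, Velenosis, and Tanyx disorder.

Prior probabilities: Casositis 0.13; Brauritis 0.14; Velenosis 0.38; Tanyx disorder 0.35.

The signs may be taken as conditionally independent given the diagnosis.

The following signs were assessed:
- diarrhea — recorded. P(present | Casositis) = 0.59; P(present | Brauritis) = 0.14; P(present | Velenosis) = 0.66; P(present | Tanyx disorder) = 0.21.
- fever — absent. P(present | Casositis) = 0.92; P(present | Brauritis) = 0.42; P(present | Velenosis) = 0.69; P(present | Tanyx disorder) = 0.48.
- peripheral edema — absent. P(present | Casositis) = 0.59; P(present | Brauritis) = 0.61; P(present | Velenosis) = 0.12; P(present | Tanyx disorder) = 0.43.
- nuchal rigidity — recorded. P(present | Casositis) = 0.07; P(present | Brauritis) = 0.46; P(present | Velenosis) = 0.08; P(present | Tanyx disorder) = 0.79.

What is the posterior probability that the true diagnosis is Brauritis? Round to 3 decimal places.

By Bayes' rule with conditional independence, the unnormalized weight for each hypothesis is prior × ∏ likelihoods (using 1 − P(present | H) for each absent sign):
  Casositis: 0.13 × 0.59 × (1 − 0.92) × (1 − 0.59) × 0.07 = 0.0001761
  Brauritis: 0.14 × 0.14 × (1 − 0.42) × (1 − 0.61) × 0.46 = 0.0020394
  Velenosis: 0.38 × 0.66 × (1 − 0.69) × (1 − 0.12) × 0.08 = 0.0054735
  Tanyx disorder: 0.35 × 0.21 × (1 − 0.48) × (1 − 0.43) × 0.79 = 0.01721
Normalizing constant Z = 0.0001761 + 0.0020394 + 0.0054735 + 0.01721 = 0.024899.
P(Brauritis | evidence) = 0.0020394 / 0.024899 ≈ 0.082.

0.082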